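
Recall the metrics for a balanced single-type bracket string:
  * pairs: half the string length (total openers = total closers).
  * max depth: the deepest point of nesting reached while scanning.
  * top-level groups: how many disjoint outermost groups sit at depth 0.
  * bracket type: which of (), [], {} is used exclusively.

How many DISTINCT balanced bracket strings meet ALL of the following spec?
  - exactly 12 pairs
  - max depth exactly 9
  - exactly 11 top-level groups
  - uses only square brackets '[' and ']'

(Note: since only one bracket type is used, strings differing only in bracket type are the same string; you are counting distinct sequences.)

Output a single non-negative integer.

Answer: 0

Derivation:
Spec: pairs=12 depth=9 groups=11
Count(depth <= 9) = 11
Count(depth <= 8) = 11
Count(depth == 9) = 11 - 11 = 0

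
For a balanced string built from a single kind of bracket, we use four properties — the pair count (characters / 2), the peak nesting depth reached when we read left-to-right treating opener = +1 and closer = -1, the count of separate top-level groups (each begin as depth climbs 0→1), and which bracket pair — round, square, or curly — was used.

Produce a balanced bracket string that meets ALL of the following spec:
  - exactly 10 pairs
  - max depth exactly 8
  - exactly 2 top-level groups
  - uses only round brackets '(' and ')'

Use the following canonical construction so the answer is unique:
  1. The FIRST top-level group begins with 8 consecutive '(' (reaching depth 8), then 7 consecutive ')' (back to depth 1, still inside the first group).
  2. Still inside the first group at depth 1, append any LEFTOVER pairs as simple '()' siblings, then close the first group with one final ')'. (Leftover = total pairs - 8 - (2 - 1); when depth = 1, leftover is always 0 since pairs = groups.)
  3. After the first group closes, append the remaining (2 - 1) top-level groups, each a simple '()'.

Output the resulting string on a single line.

Answer: (((((((()))))))())()

Derivation:
Spec: pairs=10 depth=8 groups=2
Leftover pairs = 10 - 8 - (2-1) = 1
First group: deep chain of depth 8 + 1 sibling pairs
Remaining 1 groups: simple '()' each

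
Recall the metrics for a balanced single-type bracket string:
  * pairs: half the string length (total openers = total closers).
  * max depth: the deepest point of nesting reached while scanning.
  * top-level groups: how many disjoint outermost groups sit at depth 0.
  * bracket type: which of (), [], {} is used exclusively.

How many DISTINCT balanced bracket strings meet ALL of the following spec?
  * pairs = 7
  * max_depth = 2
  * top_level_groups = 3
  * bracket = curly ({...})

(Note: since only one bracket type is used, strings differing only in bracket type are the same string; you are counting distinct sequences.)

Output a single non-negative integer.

Answer: 15

Derivation:
Spec: pairs=7 depth=2 groups=3
Count(depth <= 2) = 15
Count(depth <= 1) = 0
Count(depth == 2) = 15 - 0 = 15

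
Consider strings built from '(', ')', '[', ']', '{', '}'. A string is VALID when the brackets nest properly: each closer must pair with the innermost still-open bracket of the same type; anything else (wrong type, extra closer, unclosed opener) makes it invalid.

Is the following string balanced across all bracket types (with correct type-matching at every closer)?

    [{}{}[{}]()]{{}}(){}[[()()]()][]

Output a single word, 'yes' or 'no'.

Answer: yes

Derivation:
pos 0: push '['; stack = [
pos 1: push '{'; stack = [{
pos 2: '}' matches '{'; pop; stack = [
pos 3: push '{'; stack = [{
pos 4: '}' matches '{'; pop; stack = [
pos 5: push '['; stack = [[
pos 6: push '{'; stack = [[{
pos 7: '}' matches '{'; pop; stack = [[
pos 8: ']' matches '['; pop; stack = [
pos 9: push '('; stack = [(
pos 10: ')' matches '('; pop; stack = [
pos 11: ']' matches '['; pop; stack = (empty)
pos 12: push '{'; stack = {
pos 13: push '{'; stack = {{
pos 14: '}' matches '{'; pop; stack = {
pos 15: '}' matches '{'; pop; stack = (empty)
pos 16: push '('; stack = (
pos 17: ')' matches '('; pop; stack = (empty)
pos 18: push '{'; stack = {
pos 19: '}' matches '{'; pop; stack = (empty)
pos 20: push '['; stack = [
pos 21: push '['; stack = [[
pos 22: push '('; stack = [[(
pos 23: ')' matches '('; pop; stack = [[
pos 24: push '('; stack = [[(
pos 25: ')' matches '('; pop; stack = [[
pos 26: ']' matches '['; pop; stack = [
pos 27: push '('; stack = [(
pos 28: ')' matches '('; pop; stack = [
pos 29: ']' matches '['; pop; stack = (empty)
pos 30: push '['; stack = [
pos 31: ']' matches '['; pop; stack = (empty)
end: stack empty → VALID
Verdict: properly nested → yes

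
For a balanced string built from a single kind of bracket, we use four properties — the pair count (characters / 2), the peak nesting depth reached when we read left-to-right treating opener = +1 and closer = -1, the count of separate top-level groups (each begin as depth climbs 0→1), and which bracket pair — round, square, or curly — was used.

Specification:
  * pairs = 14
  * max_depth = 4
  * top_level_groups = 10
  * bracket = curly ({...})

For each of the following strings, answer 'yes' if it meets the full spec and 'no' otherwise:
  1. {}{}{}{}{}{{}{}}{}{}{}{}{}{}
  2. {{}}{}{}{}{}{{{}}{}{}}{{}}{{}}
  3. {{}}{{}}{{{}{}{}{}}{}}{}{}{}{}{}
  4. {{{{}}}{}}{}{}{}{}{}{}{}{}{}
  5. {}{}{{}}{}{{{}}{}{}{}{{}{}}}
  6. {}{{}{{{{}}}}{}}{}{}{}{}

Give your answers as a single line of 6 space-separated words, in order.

Answer: no no no yes no no

Derivation:
String 1 '{}{}{}{}{}{{}{}}{}{}{}{}{}{}': depth seq [1 0 1 0 1 0 1 0 1 0 1 2 1 2 1 0 1 0 1 0 1 0 1 0 1 0 1 0]
  -> pairs=14 depth=2 groups=12 -> no
String 2 '{{}}{}{}{}{}{{{}}{}{}}{{}}{{}}': depth seq [1 2 1 0 1 0 1 0 1 0 1 0 1 2 3 2 1 2 1 2 1 0 1 2 1 0 1 2 1 0]
  -> pairs=15 depth=3 groups=8 -> no
String 3 '{{}}{{}}{{{}{}{}{}}{}}{}{}{}{}{}': depth seq [1 2 1 0 1 2 1 0 1 2 3 2 3 2 3 2 3 2 1 2 1 0 1 0 1 0 1 0 1 0 1 0]
  -> pairs=16 depth=3 groups=8 -> no
String 4 '{{{{}}}{}}{}{}{}{}{}{}{}{}{}': depth seq [1 2 3 4 3 2 1 2 1 0 1 0 1 0 1 0 1 0 1 0 1 0 1 0 1 0 1 0]
  -> pairs=14 depth=4 groups=10 -> yes
String 5 '{}{}{{}}{}{{{}}{}{}{}{{}{}}}': depth seq [1 0 1 0 1 2 1 0 1 0 1 2 3 2 1 2 1 2 1 2 1 2 3 2 3 2 1 0]
  -> pairs=14 depth=3 groups=5 -> no
String 6 '{}{{}{{{{}}}}{}}{}{}{}{}': depth seq [1 0 1 2 1 2 3 4 5 4 3 2 1 2 1 0 1 0 1 0 1 0 1 0]
  -> pairs=12 depth=5 groups=6 -> no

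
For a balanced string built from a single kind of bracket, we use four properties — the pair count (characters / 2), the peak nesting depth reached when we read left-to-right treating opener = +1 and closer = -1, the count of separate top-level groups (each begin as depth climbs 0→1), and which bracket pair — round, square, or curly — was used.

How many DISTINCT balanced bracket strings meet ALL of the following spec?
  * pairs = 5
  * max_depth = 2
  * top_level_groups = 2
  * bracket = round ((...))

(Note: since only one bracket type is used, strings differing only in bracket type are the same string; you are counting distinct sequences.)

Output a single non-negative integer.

Answer: 4

Derivation:
Spec: pairs=5 depth=2 groups=2
Count(depth <= 2) = 4
Count(depth <= 1) = 0
Count(depth == 2) = 4 - 0 = 4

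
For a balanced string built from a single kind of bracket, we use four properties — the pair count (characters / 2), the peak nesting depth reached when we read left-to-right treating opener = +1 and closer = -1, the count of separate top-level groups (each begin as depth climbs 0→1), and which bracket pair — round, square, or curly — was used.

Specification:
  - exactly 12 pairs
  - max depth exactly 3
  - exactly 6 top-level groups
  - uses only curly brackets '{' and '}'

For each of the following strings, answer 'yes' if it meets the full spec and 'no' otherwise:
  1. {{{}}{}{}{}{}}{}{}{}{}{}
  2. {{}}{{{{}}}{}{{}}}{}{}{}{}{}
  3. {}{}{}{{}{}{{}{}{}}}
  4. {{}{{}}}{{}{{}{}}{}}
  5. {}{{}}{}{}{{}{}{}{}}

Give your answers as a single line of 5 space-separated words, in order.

Answer: yes no no no no

Derivation:
String 1 '{{{}}{}{}{}{}}{}{}{}{}{}': depth seq [1 2 3 2 1 2 1 2 1 2 1 2 1 0 1 0 1 0 1 0 1 0 1 0]
  -> pairs=12 depth=3 groups=6 -> yes
String 2 '{{}}{{{{}}}{}{{}}}{}{}{}{}{}': depth seq [1 2 1 0 1 2 3 4 3 2 1 2 1 2 3 2 1 0 1 0 1 0 1 0 1 0 1 0]
  -> pairs=14 depth=4 groups=7 -> no
String 3 '{}{}{}{{}{}{{}{}{}}}': depth seq [1 0 1 0 1 0 1 2 1 2 1 2 3 2 3 2 3 2 1 0]
  -> pairs=10 depth=3 groups=4 -> no
String 4 '{{}{{}}}{{}{{}{}}{}}': depth seq [1 2 1 2 3 2 1 0 1 2 1 2 3 2 3 2 1 2 1 0]
  -> pairs=10 depth=3 groups=2 -> no
String 5 '{}{{}}{}{}{{}{}{}{}}': depth seq [1 0 1 2 1 0 1 0 1 0 1 2 1 2 1 2 1 2 1 0]
  -> pairs=10 depth=2 groups=5 -> no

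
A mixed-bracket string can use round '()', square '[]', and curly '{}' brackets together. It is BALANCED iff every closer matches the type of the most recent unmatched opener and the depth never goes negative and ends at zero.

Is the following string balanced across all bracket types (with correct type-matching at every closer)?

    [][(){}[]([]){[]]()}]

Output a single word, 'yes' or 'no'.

Answer: no

Derivation:
pos 0: push '['; stack = [
pos 1: ']' matches '['; pop; stack = (empty)
pos 2: push '['; stack = [
pos 3: push '('; stack = [(
pos 4: ')' matches '('; pop; stack = [
pos 5: push '{'; stack = [{
pos 6: '}' matches '{'; pop; stack = [
pos 7: push '['; stack = [[
pos 8: ']' matches '['; pop; stack = [
pos 9: push '('; stack = [(
pos 10: push '['; stack = [([
pos 11: ']' matches '['; pop; stack = [(
pos 12: ')' matches '('; pop; stack = [
pos 13: push '{'; stack = [{
pos 14: push '['; stack = [{[
pos 15: ']' matches '['; pop; stack = [{
pos 16: saw closer ']' but top of stack is '{' (expected '}') → INVALID
Verdict: type mismatch at position 16: ']' closes '{' → no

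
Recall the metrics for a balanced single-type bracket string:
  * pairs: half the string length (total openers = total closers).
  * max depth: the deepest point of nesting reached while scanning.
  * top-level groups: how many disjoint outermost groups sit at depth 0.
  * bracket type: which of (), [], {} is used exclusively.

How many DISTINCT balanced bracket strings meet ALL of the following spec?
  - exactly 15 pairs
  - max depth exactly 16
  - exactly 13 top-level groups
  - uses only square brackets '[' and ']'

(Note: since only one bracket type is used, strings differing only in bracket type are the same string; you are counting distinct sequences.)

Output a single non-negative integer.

Answer: 0

Derivation:
Spec: pairs=15 depth=16 groups=13
Count(depth <= 16) = 104
Count(depth <= 15) = 104
Count(depth == 16) = 104 - 104 = 0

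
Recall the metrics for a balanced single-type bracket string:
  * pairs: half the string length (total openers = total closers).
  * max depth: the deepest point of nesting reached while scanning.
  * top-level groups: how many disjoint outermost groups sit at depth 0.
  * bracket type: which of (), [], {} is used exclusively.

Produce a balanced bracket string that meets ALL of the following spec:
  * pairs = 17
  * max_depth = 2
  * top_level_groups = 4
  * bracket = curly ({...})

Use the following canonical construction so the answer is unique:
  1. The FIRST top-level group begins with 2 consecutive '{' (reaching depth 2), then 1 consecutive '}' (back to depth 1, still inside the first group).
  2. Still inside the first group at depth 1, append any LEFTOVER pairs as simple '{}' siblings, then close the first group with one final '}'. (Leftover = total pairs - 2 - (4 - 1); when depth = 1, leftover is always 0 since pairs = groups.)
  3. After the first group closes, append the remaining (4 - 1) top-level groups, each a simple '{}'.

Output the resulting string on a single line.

Answer: {{}{}{}{}{}{}{}{}{}{}{}{}{}}{}{}{}

Derivation:
Spec: pairs=17 depth=2 groups=4
Leftover pairs = 17 - 2 - (4-1) = 12
First group: deep chain of depth 2 + 12 sibling pairs
Remaining 3 groups: simple '{}' each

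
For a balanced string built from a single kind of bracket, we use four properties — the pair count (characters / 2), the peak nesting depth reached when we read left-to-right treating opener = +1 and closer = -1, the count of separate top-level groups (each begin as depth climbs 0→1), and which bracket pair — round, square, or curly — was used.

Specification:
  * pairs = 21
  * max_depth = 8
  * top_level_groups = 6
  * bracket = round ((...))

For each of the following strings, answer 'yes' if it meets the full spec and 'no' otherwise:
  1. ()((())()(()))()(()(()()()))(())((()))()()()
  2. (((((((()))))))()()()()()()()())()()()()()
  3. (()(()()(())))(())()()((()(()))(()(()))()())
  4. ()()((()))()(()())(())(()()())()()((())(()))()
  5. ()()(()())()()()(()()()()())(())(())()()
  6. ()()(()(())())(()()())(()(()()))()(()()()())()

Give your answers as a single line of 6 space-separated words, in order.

Answer: no yes no no no no

Derivation:
String 1 '()((())()(()))()(()(()()()))(())((()))()()()': depth seq [1 0 1 2 3 2 1 2 1 2 3 2 1 0 1 0 1 2 1 2 3 2 3 2 3 2 1 0 1 2 1 0 1 2 3 2 1 0 1 0 1 0 1 0]
  -> pairs=22 depth=3 groups=9 -> no
String 2 '(((((((()))))))()()()()()()()())()()()()()': depth seq [1 2 3 4 5 6 7 8 7 6 5 4 3 2 1 2 1 2 1 2 1 2 1 2 1 2 1 2 1 2 1 0 1 0 1 0 1 0 1 0 1 0]
  -> pairs=21 depth=8 groups=6 -> yes
String 3 '(()(()()(())))(())()()((()(()))(()(()))()())': depth seq [1 2 1 2 3 2 3 2 3 4 3 2 1 0 1 2 1 0 1 0 1 0 1 2 3 2 3 4 3 2 1 2 3 2 3 4 3 2 1 2 1 2 1 0]
  -> pairs=22 depth=4 groups=5 -> no
String 4 '()()((()))()(()())(())(()()())()()((())(()))()': depth seq [1 0 1 0 1 2 3 2 1 0 1 0 1 2 1 2 1 0 1 2 1 0 1 2 1 2 1 2 1 0 1 0 1 0 1 2 3 2 1 2 3 2 1 0 1 0]
  -> pairs=23 depth=3 groups=11 -> no
String 5 '()()(()())()()()(()()()()())(())(())()()': depth seq [1 0 1 0 1 2 1 2 1 0 1 0 1 0 1 0 1 2 1 2 1 2 1 2 1 2 1 0 1 2 1 0 1 2 1 0 1 0 1 0]
  -> pairs=20 depth=2 groups=11 -> no
String 6 '()()(()(())())(()()())(()(()()))()(()()()())()': depth seq [1 0 1 0 1 2 1 2 3 2 1 2 1 0 1 2 1 2 1 2 1 0 1 2 1 2 3 2 3 2 1 0 1 0 1 2 1 2 1 2 1 2 1 0 1 0]
  -> pairs=23 depth=3 groups=8 -> no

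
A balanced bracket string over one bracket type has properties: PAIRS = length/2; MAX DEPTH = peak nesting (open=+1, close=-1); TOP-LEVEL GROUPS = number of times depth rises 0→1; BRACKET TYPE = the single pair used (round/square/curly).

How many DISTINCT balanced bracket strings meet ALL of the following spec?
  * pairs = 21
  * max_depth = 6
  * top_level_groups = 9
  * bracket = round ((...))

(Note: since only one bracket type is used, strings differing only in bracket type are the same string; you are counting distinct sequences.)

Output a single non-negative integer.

Answer: 10924830

Derivation:
Spec: pairs=21 depth=6 groups=9
Count(depth <= 6) = 91913796
Count(depth <= 5) = 80988966
Count(depth == 6) = 91913796 - 80988966 = 10924830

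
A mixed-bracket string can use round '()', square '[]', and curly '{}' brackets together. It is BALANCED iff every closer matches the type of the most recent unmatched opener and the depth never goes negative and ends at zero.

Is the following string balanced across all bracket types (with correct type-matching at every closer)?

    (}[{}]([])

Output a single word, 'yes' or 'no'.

Answer: no

Derivation:
pos 0: push '('; stack = (
pos 1: saw closer '}' but top of stack is '(' (expected ')') → INVALID
Verdict: type mismatch at position 1: '}' closes '(' → no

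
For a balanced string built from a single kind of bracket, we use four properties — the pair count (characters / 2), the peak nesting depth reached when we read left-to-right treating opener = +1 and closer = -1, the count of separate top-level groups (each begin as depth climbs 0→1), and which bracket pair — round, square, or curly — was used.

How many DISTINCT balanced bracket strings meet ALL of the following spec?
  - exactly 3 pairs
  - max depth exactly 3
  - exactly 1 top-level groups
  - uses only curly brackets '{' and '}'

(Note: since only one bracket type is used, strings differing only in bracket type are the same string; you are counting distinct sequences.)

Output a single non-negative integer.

Answer: 1

Derivation:
Spec: pairs=3 depth=3 groups=1
Count(depth <= 3) = 2
Count(depth <= 2) = 1
Count(depth == 3) = 2 - 1 = 1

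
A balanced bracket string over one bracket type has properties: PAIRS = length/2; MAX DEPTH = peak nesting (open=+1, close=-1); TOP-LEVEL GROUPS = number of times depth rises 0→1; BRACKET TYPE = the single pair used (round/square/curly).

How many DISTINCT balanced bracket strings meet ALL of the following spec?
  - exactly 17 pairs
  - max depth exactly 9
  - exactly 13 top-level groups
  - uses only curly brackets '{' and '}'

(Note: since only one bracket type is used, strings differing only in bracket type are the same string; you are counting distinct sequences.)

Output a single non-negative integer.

Spec: pairs=17 depth=9 groups=13
Count(depth <= 9) = 3705
Count(depth <= 8) = 3705
Count(depth == 9) = 3705 - 3705 = 0

Answer: 0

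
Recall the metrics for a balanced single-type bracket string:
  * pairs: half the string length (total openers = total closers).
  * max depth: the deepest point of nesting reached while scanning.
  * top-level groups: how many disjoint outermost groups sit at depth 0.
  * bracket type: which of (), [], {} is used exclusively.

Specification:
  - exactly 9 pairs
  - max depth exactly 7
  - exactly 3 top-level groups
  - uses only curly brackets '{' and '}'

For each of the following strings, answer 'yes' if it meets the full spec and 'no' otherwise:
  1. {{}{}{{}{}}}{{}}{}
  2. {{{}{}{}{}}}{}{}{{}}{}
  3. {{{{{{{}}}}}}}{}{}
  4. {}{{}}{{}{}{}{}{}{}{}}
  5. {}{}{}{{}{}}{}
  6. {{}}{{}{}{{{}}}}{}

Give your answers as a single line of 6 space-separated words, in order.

Answer: no no yes no no no

Derivation:
String 1 '{{}{}{{}{}}}{{}}{}': depth seq [1 2 1 2 1 2 3 2 3 2 1 0 1 2 1 0 1 0]
  -> pairs=9 depth=3 groups=3 -> no
String 2 '{{{}{}{}{}}}{}{}{{}}{}': depth seq [1 2 3 2 3 2 3 2 3 2 1 0 1 0 1 0 1 2 1 0 1 0]
  -> pairs=11 depth=3 groups=5 -> no
String 3 '{{{{{{{}}}}}}}{}{}': depth seq [1 2 3 4 5 6 7 6 5 4 3 2 1 0 1 0 1 0]
  -> pairs=9 depth=7 groups=3 -> yes
String 4 '{}{{}}{{}{}{}{}{}{}{}}': depth seq [1 0 1 2 1 0 1 2 1 2 1 2 1 2 1 2 1 2 1 2 1 0]
  -> pairs=11 depth=2 groups=3 -> no
String 5 '{}{}{}{{}{}}{}': depth seq [1 0 1 0 1 0 1 2 1 2 1 0 1 0]
  -> pairs=7 depth=2 groups=5 -> no
String 6 '{{}}{{}{}{{{}}}}{}': depth seq [1 2 1 0 1 2 1 2 1 2 3 4 3 2 1 0 1 0]
  -> pairs=9 depth=4 groups=3 -> no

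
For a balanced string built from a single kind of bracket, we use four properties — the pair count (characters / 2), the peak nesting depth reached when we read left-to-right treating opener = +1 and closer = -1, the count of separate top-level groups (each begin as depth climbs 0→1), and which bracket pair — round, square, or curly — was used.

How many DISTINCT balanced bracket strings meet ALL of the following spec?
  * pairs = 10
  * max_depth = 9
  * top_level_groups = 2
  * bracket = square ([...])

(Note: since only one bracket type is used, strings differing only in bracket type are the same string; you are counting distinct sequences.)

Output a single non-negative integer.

Spec: pairs=10 depth=9 groups=2
Count(depth <= 9) = 4862
Count(depth <= 8) = 4860
Count(depth == 9) = 4862 - 4860 = 2

Answer: 2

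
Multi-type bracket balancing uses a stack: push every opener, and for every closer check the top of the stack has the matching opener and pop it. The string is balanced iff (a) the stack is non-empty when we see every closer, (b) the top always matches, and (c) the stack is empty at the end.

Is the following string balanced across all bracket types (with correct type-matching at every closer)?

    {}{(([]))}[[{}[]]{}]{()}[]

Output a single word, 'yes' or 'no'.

pos 0: push '{'; stack = {
pos 1: '}' matches '{'; pop; stack = (empty)
pos 2: push '{'; stack = {
pos 3: push '('; stack = {(
pos 4: push '('; stack = {((
pos 5: push '['; stack = {(([
pos 6: ']' matches '['; pop; stack = {((
pos 7: ')' matches '('; pop; stack = {(
pos 8: ')' matches '('; pop; stack = {
pos 9: '}' matches '{'; pop; stack = (empty)
pos 10: push '['; stack = [
pos 11: push '['; stack = [[
pos 12: push '{'; stack = [[{
pos 13: '}' matches '{'; pop; stack = [[
pos 14: push '['; stack = [[[
pos 15: ']' matches '['; pop; stack = [[
pos 16: ']' matches '['; pop; stack = [
pos 17: push '{'; stack = [{
pos 18: '}' matches '{'; pop; stack = [
pos 19: ']' matches '['; pop; stack = (empty)
pos 20: push '{'; stack = {
pos 21: push '('; stack = {(
pos 22: ')' matches '('; pop; stack = {
pos 23: '}' matches '{'; pop; stack = (empty)
pos 24: push '['; stack = [
pos 25: ']' matches '['; pop; stack = (empty)
end: stack empty → VALID
Verdict: properly nested → yes

Answer: yes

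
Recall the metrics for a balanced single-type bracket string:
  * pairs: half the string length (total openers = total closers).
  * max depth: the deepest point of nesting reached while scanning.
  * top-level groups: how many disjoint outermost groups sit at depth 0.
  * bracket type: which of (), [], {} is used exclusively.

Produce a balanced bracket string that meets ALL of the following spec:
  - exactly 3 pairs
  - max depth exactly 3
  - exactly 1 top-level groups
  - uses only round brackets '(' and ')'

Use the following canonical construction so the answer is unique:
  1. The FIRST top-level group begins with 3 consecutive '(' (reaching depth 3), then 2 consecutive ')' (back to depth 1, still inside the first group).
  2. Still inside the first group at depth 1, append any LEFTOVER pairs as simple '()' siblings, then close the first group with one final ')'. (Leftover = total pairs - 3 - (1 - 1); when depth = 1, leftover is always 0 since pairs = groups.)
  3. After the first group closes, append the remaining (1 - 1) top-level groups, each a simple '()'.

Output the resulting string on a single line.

Answer: ((()))

Derivation:
Spec: pairs=3 depth=3 groups=1
Leftover pairs = 3 - 3 - (1-1) = 0
First group: deep chain of depth 3 + 0 sibling pairs
Remaining 0 groups: simple '()' each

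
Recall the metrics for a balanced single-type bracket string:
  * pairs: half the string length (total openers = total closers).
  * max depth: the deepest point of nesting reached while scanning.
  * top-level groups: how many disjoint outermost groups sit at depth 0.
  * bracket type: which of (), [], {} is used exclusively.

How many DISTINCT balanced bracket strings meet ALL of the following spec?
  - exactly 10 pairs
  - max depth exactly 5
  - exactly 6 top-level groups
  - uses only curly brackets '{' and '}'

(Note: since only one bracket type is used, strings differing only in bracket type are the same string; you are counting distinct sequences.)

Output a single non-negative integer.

Answer: 6

Derivation:
Spec: pairs=10 depth=5 groups=6
Count(depth <= 5) = 429
Count(depth <= 4) = 423
Count(depth == 5) = 429 - 423 = 6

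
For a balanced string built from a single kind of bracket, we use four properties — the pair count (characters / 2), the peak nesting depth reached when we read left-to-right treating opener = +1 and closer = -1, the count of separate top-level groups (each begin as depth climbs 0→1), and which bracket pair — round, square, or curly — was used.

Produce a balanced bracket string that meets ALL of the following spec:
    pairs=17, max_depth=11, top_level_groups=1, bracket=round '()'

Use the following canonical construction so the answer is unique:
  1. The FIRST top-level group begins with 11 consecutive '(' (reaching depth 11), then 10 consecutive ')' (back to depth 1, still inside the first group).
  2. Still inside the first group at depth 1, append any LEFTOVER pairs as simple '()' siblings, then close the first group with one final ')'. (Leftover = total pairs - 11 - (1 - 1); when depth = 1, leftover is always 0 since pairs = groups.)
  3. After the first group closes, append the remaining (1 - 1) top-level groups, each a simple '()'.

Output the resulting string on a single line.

Spec: pairs=17 depth=11 groups=1
Leftover pairs = 17 - 11 - (1-1) = 6
First group: deep chain of depth 11 + 6 sibling pairs
Remaining 0 groups: simple '()' each

Answer: ((((((((((())))))))))()()()()()())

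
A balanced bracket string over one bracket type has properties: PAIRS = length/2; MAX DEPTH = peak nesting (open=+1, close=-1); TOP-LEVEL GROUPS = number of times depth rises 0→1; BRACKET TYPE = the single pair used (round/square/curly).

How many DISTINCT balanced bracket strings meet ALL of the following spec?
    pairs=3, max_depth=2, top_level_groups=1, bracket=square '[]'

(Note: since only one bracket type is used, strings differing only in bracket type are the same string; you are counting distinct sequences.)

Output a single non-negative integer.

Answer: 1

Derivation:
Spec: pairs=3 depth=2 groups=1
Count(depth <= 2) = 1
Count(depth <= 1) = 0
Count(depth == 2) = 1 - 0 = 1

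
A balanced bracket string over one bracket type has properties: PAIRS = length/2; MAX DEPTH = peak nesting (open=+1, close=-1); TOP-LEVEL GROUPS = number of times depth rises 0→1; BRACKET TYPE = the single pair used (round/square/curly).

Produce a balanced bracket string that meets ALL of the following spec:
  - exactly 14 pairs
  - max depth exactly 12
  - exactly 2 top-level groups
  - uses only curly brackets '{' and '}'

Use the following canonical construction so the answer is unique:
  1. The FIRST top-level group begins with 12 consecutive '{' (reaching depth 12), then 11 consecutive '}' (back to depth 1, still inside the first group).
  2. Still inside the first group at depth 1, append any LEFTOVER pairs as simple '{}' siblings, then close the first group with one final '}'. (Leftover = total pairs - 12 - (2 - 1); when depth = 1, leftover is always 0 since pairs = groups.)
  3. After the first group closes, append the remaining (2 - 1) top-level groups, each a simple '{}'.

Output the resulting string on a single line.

Answer: {{{{{{{{{{{{}}}}}}}}}}}{}}{}

Derivation:
Spec: pairs=14 depth=12 groups=2
Leftover pairs = 14 - 12 - (2-1) = 1
First group: deep chain of depth 12 + 1 sibling pairs
Remaining 1 groups: simple '{}' each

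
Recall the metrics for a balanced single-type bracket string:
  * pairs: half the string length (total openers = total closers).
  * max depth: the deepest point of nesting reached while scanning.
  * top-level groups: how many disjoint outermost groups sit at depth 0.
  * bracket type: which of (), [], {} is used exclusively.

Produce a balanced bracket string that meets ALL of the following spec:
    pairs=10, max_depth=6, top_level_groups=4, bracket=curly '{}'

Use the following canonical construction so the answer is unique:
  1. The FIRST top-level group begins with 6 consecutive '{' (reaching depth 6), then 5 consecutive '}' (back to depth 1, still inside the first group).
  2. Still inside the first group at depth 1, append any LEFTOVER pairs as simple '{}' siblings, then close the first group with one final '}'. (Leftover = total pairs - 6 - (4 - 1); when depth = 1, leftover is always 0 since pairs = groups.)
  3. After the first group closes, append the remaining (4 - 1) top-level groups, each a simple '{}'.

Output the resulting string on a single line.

Spec: pairs=10 depth=6 groups=4
Leftover pairs = 10 - 6 - (4-1) = 1
First group: deep chain of depth 6 + 1 sibling pairs
Remaining 3 groups: simple '{}' each

Answer: {{{{{{}}}}}{}}{}{}{}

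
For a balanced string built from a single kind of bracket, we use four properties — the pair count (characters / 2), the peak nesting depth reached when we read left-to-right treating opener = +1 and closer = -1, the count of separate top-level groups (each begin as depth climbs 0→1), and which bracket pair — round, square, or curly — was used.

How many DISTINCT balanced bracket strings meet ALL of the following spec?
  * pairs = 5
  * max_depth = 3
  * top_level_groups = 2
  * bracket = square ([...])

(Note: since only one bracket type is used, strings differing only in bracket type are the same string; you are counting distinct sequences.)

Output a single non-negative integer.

Spec: pairs=5 depth=3 groups=2
Count(depth <= 3) = 12
Count(depth <= 2) = 4
Count(depth == 3) = 12 - 4 = 8

Answer: 8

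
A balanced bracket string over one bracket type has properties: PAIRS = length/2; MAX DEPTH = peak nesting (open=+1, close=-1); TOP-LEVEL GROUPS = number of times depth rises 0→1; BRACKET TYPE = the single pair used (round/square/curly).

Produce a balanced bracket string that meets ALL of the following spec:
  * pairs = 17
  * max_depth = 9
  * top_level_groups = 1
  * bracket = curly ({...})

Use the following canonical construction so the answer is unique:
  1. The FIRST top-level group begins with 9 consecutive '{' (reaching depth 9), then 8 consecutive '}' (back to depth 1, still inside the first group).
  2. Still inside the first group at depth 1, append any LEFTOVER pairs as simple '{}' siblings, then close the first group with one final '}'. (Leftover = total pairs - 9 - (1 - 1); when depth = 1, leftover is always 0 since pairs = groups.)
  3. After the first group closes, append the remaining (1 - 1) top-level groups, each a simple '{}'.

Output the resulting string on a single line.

Spec: pairs=17 depth=9 groups=1
Leftover pairs = 17 - 9 - (1-1) = 8
First group: deep chain of depth 9 + 8 sibling pairs
Remaining 0 groups: simple '{}' each

Answer: {{{{{{{{{}}}}}}}}{}{}{}{}{}{}{}{}}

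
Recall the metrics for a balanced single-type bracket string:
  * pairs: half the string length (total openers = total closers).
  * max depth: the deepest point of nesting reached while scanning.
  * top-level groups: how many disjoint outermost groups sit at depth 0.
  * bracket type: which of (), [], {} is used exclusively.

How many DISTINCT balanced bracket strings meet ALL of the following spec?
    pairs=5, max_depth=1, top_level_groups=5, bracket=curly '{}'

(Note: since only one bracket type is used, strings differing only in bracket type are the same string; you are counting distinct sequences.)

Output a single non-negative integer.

Spec: pairs=5 depth=1 groups=5
Count(depth <= 1) = 1
Count(depth <= 0) = 0
Count(depth == 1) = 1 - 0 = 1

Answer: 1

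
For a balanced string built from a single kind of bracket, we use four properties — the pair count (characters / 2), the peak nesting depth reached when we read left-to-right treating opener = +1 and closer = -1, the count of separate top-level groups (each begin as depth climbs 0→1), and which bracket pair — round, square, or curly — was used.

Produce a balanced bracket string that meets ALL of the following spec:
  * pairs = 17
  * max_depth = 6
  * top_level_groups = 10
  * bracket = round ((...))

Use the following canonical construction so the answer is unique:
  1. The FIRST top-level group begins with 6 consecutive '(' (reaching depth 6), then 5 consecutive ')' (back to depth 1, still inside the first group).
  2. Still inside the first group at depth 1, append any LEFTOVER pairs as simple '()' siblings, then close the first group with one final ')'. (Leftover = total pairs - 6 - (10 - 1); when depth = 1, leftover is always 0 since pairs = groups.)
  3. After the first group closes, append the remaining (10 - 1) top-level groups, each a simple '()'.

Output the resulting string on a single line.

Spec: pairs=17 depth=6 groups=10
Leftover pairs = 17 - 6 - (10-1) = 2
First group: deep chain of depth 6 + 2 sibling pairs
Remaining 9 groups: simple '()' each

Answer: (((((()))))()())()()()()()()()()()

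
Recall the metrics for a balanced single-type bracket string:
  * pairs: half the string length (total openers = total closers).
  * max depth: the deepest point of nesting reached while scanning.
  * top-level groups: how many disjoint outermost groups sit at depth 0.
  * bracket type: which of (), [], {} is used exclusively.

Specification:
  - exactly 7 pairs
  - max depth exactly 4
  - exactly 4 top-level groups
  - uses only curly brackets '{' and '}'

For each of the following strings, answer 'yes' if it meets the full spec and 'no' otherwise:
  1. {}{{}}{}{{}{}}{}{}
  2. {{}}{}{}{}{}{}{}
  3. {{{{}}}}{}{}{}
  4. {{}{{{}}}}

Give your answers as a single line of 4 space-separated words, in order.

String 1 '{}{{}}{}{{}{}}{}{}': depth seq [1 0 1 2 1 0 1 0 1 2 1 2 1 0 1 0 1 0]
  -> pairs=9 depth=2 groups=6 -> no
String 2 '{{}}{}{}{}{}{}{}': depth seq [1 2 1 0 1 0 1 0 1 0 1 0 1 0 1 0]
  -> pairs=8 depth=2 groups=7 -> no
String 3 '{{{{}}}}{}{}{}': depth seq [1 2 3 4 3 2 1 0 1 0 1 0 1 0]
  -> pairs=7 depth=4 groups=4 -> yes
String 4 '{{}{{{}}}}': depth seq [1 2 1 2 3 4 3 2 1 0]
  -> pairs=5 depth=4 groups=1 -> no

Answer: no no yes no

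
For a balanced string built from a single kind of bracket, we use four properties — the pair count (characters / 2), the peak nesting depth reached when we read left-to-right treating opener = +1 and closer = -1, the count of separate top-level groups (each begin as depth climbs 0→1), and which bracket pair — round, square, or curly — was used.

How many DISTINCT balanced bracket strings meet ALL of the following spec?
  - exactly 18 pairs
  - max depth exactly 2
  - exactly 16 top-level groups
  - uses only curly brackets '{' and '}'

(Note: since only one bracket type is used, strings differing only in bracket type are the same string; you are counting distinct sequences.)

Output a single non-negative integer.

Spec: pairs=18 depth=2 groups=16
Count(depth <= 2) = 136
Count(depth <= 1) = 0
Count(depth == 2) = 136 - 0 = 136

Answer: 136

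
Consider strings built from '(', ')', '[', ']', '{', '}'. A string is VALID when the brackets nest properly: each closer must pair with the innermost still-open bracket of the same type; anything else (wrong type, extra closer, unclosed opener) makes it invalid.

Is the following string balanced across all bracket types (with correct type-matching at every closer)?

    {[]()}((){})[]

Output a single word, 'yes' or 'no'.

pos 0: push '{'; stack = {
pos 1: push '['; stack = {[
pos 2: ']' matches '['; pop; stack = {
pos 3: push '('; stack = {(
pos 4: ')' matches '('; pop; stack = {
pos 5: '}' matches '{'; pop; stack = (empty)
pos 6: push '('; stack = (
pos 7: push '('; stack = ((
pos 8: ')' matches '('; pop; stack = (
pos 9: push '{'; stack = ({
pos 10: '}' matches '{'; pop; stack = (
pos 11: ')' matches '('; pop; stack = (empty)
pos 12: push '['; stack = [
pos 13: ']' matches '['; pop; stack = (empty)
end: stack empty → VALID
Verdict: properly nested → yes

Answer: yes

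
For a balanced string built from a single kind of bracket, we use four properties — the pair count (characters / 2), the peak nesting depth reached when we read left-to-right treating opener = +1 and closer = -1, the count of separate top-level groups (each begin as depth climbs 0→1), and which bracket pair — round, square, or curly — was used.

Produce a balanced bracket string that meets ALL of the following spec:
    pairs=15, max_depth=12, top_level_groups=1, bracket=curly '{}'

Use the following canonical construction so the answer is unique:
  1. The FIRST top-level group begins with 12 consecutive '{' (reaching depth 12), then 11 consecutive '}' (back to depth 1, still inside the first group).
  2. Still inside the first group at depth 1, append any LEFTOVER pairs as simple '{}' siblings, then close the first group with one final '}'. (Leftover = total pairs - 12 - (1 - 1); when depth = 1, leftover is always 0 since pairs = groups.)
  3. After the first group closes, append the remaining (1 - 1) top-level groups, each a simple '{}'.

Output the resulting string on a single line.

Answer: {{{{{{{{{{{{}}}}}}}}}}}{}{}{}}

Derivation:
Spec: pairs=15 depth=12 groups=1
Leftover pairs = 15 - 12 - (1-1) = 3
First group: deep chain of depth 12 + 3 sibling pairs
Remaining 0 groups: simple '{}' each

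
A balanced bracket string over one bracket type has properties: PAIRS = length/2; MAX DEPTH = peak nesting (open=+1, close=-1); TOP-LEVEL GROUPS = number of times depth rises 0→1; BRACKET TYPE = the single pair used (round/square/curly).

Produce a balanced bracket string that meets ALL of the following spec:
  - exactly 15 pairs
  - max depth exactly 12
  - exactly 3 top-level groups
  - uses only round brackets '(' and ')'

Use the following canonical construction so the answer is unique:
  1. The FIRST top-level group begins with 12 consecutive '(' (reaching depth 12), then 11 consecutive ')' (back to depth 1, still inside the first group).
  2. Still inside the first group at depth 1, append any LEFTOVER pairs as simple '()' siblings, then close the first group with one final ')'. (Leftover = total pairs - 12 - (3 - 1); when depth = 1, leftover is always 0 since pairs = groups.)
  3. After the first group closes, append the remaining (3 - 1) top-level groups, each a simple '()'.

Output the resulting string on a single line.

Spec: pairs=15 depth=12 groups=3
Leftover pairs = 15 - 12 - (3-1) = 1
First group: deep chain of depth 12 + 1 sibling pairs
Remaining 2 groups: simple '()' each

Answer: (((((((((((()))))))))))())()()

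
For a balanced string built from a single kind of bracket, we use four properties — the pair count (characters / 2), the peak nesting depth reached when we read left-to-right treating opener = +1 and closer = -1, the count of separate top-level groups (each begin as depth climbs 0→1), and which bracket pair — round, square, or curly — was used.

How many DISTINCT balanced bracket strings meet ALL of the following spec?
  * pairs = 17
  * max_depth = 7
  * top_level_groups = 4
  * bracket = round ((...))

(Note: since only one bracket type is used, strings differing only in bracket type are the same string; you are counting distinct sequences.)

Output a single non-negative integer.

Answer: 1872784

Derivation:
Spec: pairs=17 depth=7 groups=4
Count(depth <= 7) = 14922936
Count(depth <= 6) = 13050152
Count(depth == 7) = 14922936 - 13050152 = 1872784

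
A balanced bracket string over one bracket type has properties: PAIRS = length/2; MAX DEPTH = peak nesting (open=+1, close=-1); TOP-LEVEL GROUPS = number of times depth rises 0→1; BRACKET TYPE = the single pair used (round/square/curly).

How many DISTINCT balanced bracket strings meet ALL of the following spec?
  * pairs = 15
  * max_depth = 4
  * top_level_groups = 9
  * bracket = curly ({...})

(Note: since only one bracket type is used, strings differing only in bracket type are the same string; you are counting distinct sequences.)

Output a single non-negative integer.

Answer: 5625

Derivation:
Spec: pairs=15 depth=4 groups=9
Count(depth <= 4) = 21897
Count(depth <= 3) = 16272
Count(depth == 4) = 21897 - 16272 = 5625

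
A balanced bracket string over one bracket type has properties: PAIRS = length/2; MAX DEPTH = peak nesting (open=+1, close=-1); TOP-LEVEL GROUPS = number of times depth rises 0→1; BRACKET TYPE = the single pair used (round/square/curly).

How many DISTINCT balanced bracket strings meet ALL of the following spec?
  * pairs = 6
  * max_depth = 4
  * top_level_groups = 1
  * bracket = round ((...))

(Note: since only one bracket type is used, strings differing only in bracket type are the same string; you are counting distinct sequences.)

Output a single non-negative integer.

Answer: 18

Derivation:
Spec: pairs=6 depth=4 groups=1
Count(depth <= 4) = 34
Count(depth <= 3) = 16
Count(depth == 4) = 34 - 16 = 18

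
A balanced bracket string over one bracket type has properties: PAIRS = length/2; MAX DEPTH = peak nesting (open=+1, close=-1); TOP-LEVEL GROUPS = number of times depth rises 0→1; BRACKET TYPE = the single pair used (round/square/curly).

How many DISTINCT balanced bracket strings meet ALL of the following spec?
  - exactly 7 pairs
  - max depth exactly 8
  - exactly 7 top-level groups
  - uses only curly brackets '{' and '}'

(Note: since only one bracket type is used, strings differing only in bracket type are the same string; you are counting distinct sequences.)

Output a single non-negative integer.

Spec: pairs=7 depth=8 groups=7
Count(depth <= 8) = 1
Count(depth <= 7) = 1
Count(depth == 8) = 1 - 1 = 0

Answer: 0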